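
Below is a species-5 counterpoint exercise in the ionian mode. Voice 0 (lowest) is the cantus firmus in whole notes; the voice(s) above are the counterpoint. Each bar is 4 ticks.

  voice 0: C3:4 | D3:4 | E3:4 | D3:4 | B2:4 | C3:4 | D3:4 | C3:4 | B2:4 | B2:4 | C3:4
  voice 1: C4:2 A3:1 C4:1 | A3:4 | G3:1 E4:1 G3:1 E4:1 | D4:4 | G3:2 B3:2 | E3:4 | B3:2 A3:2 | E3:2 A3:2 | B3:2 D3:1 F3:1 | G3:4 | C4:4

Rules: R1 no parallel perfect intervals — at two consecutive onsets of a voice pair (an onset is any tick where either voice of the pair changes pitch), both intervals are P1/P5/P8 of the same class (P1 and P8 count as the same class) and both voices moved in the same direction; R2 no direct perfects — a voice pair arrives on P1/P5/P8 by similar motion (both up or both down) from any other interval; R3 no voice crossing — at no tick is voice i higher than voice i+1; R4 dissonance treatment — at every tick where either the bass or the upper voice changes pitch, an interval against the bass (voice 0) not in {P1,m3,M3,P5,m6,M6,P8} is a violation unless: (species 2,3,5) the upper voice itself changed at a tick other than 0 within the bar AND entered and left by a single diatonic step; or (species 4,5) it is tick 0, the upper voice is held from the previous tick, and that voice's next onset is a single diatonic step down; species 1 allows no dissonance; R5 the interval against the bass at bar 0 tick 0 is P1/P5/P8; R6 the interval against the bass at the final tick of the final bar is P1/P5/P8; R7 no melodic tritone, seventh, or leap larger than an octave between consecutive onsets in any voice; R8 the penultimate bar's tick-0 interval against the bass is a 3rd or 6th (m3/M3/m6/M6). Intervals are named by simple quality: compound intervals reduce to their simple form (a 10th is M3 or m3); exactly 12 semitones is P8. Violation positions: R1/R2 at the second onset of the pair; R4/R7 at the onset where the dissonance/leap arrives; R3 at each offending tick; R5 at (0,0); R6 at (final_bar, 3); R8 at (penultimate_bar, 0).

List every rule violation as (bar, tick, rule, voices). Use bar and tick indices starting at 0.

(3, 0, R1, (0, 1))
(8, 3, R4, (0, 1))
(10, 0, R2, (0, 1))

bar 0: v0=C3 v1=C4 downbeat P8
bar 1: v0=D3 v1=A3 downbeat P5
bar 2: v0=E3 v1=G3 downbeat m3
bar 3: v0=D3 v1=D4 downbeat P8
bar 4: v0=B2 v1=G3 downbeat m6
bar 5: v0=C3 v1=E3 downbeat M3
bar 6: v0=D3 v1=B3 downbeat M6
bar 7: v0=C3 v1=E3 downbeat M3
bar 8: v0=B2 v1=B3 downbeat P8
bar 9: v0=B2 v1=G3 downbeat m6
bar 10: v0=C3 v1=C4 downbeat P8
  -> R1 @ bar 3 tick 0 v(0, 1): E3/E4 P8 -> D3/D4 P8 similar
  -> R4 @ bar 8 tick 3 v(0, 1): B2/F3 TT untreated
  -> R2 @ bar 10 tick 0 v(0, 1): B2/G3 m6 -> C3/C4 P8 similar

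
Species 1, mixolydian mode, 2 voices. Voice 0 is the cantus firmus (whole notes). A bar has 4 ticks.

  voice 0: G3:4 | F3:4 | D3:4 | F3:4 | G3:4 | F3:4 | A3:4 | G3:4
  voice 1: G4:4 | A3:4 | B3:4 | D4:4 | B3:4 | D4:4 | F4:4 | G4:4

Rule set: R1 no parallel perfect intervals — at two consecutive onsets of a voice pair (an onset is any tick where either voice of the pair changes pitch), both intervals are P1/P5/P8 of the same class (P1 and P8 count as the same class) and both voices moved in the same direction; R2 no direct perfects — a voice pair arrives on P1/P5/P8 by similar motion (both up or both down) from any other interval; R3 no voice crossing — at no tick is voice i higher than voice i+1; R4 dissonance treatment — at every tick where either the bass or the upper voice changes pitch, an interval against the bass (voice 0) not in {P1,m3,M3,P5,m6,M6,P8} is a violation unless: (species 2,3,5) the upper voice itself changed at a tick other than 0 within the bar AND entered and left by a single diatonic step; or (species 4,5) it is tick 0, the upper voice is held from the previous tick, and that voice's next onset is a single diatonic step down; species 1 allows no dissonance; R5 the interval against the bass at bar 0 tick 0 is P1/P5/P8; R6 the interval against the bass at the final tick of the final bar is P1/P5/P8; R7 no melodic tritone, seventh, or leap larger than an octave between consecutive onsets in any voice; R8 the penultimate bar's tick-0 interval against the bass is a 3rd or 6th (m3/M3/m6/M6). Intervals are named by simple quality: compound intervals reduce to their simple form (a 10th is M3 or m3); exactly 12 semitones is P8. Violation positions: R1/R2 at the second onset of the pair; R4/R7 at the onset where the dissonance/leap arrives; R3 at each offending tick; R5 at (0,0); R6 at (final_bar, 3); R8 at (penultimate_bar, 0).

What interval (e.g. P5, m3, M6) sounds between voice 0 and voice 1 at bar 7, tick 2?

P8

voice 0=G3 voice 1=G4 -> P8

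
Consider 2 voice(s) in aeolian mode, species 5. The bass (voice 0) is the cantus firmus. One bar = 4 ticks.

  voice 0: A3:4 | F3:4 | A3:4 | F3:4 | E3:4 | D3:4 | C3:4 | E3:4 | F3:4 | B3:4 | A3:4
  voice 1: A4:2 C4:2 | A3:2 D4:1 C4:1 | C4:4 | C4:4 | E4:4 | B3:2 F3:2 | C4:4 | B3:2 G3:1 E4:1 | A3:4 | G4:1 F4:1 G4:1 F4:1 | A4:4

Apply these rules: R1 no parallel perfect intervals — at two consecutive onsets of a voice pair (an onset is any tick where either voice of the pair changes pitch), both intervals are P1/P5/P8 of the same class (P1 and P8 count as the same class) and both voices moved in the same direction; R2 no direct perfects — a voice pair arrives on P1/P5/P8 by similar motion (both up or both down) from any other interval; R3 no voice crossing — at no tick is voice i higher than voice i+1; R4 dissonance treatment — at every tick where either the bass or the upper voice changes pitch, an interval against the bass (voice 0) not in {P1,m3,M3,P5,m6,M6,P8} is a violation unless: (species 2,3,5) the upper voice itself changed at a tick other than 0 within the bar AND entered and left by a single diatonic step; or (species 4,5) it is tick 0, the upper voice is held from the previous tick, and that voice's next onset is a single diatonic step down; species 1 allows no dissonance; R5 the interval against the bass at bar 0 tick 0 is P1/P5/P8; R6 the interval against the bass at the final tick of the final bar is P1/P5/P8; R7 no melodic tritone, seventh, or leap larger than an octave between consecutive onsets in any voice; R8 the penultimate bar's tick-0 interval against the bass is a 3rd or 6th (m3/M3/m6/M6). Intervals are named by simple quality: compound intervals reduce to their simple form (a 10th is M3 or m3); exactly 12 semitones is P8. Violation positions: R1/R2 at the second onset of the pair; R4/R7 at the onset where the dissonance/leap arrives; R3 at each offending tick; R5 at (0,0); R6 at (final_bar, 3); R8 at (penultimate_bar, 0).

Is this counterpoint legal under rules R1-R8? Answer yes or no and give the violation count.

bar 0: v0=A3 v1=A4 (P8)
bar 1: v0=F3 v1=A3 (M3)
bar 2: v0=A3 v1=C4 (m3)
bar 3: v0=F3 v1=C4 (P5)
bar 4: v0=E3 v1=E4 (P8)
bar 5: v0=D3 v1=B3 (M6)
bar 6: v0=C3 v1=C4 (P8)
bar 7: v0=E3 v1=B3 (P5)
bar 8: v0=F3 v1=A3 (M3)
bar 9: v0=B3 v1=G4 (m6)
bar 10: v0=A3 v1=A4 (P8)
  R7 @ bar5.2: B3->F3 leap 6st
  R7 @ bar9.0: F3->B3 leap 6st
  R7 @ bar9.0: A3->G4 leap 10st
  R4 @ bar9.3: B3/F4 TT untreated

No (4 violations)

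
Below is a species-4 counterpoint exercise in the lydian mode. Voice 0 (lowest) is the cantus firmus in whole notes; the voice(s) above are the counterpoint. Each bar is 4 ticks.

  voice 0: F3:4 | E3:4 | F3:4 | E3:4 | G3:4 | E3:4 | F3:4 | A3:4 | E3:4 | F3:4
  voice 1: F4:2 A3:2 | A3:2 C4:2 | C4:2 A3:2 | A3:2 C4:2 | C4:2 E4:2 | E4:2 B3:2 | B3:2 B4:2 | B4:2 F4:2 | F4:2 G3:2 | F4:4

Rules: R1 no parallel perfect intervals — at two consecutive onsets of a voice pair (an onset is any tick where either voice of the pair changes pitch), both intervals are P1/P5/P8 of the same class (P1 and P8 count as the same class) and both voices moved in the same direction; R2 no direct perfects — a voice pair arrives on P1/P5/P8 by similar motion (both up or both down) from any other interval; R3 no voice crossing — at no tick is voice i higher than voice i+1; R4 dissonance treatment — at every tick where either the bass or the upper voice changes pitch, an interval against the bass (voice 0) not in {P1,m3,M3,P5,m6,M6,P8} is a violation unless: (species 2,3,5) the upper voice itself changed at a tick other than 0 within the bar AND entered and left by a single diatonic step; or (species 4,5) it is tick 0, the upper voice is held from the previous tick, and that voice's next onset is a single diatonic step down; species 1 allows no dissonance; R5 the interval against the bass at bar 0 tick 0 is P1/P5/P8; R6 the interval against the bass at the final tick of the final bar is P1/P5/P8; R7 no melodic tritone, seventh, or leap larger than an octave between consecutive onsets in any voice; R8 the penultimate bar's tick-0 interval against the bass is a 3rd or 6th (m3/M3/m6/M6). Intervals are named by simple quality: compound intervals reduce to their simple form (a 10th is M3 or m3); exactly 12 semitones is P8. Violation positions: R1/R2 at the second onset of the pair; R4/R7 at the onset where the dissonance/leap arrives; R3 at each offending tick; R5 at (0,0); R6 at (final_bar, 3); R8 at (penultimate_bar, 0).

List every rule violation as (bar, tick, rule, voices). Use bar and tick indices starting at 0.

bar 0: v0=F3 v1=F4 downbeat P8
bar 1: v0=E3 v1=A3 downbeat P4
bar 2: v0=F3 v1=C4 downbeat P5
bar 3: v0=E3 v1=A3 downbeat P4
bar 4: v0=G3 v1=C4 downbeat P4
bar 5: v0=E3 v1=E4 downbeat P8
bar 6: v0=F3 v1=B3 downbeat TT
bar 7: v0=A3 v1=B4 downbeat M2
bar 8: v0=E3 v1=F4 downbeat m2
bar 9: v0=F3 v1=F4 downbeat P8
  -> R4 @ bar 1 tick 0 v(0, 1): E3/A3 P4 untreated
  -> R4 @ bar 3 tick 0 v(0, 1): E3/A3 P4 untreated
  -> R4 @ bar 4 tick 0 v(0, 1): G3/C4 P4 untreated
  -> R4 @ bar 6 tick 0 v(0, 1): F3/B3 TT untreated
  -> R4 @ bar 6 tick 2 v(0, 1): F3/B4 TT untreated
  -> R4 @ bar 7 tick 0 v(0, 1): A3/B4 M2 untreated
  -> R7 @ bar 7 tick 2 v(1,): B4->F4 leap 6st
  -> R4 @ bar 8 tick 0 v(0, 1): E3/F4 m2 untreated
  -> R8 @ bar 8 tick 0 v(0, 1): penult m2 not 3rd/6th
  -> R7 @ bar 8 tick 2 v(1,): F4->G3 leap 10st
  -> R2 @ bar 9 tick 0 v(0, 1): E3/G3 m3 -> F3/F4 P8 similar
  -> R7 @ bar 9 tick 0 v(1,): G3->F4 leap 10st

(1, 0, R4, (0, 1))
(3, 0, R4, (0, 1))
(4, 0, R4, (0, 1))
(6, 0, R4, (0, 1))
(6, 2, R4, (0, 1))
(7, 0, R4, (0, 1))
(7, 2, R7, (1,))
(8, 0, R4, (0, 1))
(8, 0, R8, (0, 1))
(8, 2, R7, (1,))
(9, 0, R2, (0, 1))
(9, 0, R7, (1,))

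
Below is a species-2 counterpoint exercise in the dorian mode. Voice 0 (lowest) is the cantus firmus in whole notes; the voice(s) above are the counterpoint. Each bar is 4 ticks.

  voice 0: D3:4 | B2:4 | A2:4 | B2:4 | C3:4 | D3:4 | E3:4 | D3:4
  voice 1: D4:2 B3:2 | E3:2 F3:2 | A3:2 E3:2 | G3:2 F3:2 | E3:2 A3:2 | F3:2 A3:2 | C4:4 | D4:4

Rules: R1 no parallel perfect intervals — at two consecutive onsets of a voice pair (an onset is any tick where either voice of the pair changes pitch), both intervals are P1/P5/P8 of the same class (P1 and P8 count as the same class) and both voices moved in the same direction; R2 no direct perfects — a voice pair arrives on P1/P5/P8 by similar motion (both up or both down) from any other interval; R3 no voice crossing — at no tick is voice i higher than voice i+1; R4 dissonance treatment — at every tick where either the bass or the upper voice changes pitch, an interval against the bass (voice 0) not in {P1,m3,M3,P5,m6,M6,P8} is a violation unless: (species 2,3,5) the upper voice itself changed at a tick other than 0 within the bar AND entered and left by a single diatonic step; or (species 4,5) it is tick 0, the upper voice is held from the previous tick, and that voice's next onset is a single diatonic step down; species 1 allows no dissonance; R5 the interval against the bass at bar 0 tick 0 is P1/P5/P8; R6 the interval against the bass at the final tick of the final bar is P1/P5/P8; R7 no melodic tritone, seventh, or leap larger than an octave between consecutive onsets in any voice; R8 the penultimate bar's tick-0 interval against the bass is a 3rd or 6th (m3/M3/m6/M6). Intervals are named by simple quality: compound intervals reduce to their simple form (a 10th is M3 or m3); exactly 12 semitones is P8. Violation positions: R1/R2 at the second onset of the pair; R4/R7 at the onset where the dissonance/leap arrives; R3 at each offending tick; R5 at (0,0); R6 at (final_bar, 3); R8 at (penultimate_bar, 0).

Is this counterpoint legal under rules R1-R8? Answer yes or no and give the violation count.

No (2 violations)

bar 0: v0=D3 v1=D4 (P8)
bar 1: v0=B2 v1=E3 (P4)
bar 2: v0=A2 v1=A3 (P8)
bar 3: v0=B2 v1=G3 (m6)
bar 4: v0=C3 v1=E3 (M3)
bar 5: v0=D3 v1=F3 (m3)
bar 6: v0=E3 v1=C4 (m6)
bar 7: v0=D3 v1=D4 (P8)
  R4 @ bar1.0: B2/E3 P4 untreated
  R4 @ bar1.2: B2/F3 TT untreated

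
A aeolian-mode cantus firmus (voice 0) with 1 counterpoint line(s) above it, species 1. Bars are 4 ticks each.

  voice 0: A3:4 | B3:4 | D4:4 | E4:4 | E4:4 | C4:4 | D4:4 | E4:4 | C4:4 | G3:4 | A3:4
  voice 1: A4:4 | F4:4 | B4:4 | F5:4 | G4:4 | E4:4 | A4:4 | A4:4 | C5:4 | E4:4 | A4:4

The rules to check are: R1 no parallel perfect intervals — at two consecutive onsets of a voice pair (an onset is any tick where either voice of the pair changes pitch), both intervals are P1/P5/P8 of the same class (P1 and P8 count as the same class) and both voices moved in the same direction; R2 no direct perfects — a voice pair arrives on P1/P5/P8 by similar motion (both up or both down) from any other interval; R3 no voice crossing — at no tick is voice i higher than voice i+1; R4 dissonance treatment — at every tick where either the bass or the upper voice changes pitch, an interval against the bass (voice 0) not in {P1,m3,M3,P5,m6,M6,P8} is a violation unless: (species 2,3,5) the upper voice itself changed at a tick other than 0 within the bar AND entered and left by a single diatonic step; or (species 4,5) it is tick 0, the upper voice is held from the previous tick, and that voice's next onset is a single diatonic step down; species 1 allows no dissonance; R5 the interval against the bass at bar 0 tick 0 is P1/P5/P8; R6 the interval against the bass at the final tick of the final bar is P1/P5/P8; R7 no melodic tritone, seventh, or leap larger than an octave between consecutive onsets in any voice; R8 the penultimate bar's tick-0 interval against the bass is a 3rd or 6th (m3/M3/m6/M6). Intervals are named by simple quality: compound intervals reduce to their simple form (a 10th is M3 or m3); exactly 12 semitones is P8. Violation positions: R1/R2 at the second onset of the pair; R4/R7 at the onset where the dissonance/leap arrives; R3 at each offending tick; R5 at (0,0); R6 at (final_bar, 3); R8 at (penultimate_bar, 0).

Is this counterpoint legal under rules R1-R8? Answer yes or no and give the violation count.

bar 0: v0=A3 v1=A4 (P8)
bar 1: v0=B3 v1=F4 (TT)
bar 2: v0=D4 v1=B4 (M6)
bar 3: v0=E4 v1=F5 (m2)
bar 4: v0=E4 v1=G4 (m3)
bar 5: v0=C4 v1=E4 (M3)
bar 6: v0=D4 v1=A4 (P5)
bar 7: v0=E4 v1=A4 (P4)
bar 8: v0=C4 v1=C5 (P8)
bar 9: v0=G3 v1=E4 (M6)
bar 10: v0=A3 v1=A4 (P8)
  R4 @ bar1.0: B3/F4 TT untreated
  R7 @ bar2.0: F4->B4 leap 6st
  R4 @ bar3.0: E4/F5 m2 untreated
  R7 @ bar3.0: B4->F5 leap 6st
  R7 @ bar4.0: F5->G4 leap 10st
  R2 @ bar6.0: C4/E4 M3 -> D4/A4 P5 similar
  R4 @ bar7.0: E4/A4 P4 untreated
  R2 @ bar10.0: G3/E4 M6 -> A3/A4 P8 similar

No (8 violations)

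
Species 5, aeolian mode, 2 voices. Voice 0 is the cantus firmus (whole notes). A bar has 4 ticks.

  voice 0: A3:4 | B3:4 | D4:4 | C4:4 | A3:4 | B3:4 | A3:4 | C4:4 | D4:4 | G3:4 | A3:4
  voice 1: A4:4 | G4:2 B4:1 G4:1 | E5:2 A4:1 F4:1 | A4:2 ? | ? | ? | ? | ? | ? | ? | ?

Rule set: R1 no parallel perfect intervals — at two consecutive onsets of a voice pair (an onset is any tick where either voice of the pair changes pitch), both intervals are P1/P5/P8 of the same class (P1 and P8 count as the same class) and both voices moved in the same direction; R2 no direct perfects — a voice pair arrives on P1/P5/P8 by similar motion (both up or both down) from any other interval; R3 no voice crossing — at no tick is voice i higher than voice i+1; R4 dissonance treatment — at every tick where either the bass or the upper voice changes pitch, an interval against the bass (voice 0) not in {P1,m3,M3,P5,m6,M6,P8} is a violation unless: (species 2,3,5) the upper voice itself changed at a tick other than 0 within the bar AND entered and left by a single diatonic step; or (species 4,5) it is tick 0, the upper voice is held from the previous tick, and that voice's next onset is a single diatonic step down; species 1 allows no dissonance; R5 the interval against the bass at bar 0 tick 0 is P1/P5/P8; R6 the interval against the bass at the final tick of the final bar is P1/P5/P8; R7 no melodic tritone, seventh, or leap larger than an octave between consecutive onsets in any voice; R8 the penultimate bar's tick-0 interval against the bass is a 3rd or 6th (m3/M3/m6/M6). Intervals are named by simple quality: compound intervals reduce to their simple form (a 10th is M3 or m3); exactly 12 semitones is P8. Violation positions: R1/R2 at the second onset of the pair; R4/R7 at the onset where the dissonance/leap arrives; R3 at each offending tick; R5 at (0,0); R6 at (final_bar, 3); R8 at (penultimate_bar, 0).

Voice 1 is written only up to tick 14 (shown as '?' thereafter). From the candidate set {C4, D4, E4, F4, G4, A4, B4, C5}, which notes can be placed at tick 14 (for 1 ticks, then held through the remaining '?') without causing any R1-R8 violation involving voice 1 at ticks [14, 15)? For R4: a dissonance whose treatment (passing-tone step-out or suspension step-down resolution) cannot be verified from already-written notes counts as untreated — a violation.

C4: legal
D4: violates R4
E4: legal
F4: violates R4
G4: legal
A4: legal
B4: violates R4
C5: legal

{A4, C4, C5, E4, G4}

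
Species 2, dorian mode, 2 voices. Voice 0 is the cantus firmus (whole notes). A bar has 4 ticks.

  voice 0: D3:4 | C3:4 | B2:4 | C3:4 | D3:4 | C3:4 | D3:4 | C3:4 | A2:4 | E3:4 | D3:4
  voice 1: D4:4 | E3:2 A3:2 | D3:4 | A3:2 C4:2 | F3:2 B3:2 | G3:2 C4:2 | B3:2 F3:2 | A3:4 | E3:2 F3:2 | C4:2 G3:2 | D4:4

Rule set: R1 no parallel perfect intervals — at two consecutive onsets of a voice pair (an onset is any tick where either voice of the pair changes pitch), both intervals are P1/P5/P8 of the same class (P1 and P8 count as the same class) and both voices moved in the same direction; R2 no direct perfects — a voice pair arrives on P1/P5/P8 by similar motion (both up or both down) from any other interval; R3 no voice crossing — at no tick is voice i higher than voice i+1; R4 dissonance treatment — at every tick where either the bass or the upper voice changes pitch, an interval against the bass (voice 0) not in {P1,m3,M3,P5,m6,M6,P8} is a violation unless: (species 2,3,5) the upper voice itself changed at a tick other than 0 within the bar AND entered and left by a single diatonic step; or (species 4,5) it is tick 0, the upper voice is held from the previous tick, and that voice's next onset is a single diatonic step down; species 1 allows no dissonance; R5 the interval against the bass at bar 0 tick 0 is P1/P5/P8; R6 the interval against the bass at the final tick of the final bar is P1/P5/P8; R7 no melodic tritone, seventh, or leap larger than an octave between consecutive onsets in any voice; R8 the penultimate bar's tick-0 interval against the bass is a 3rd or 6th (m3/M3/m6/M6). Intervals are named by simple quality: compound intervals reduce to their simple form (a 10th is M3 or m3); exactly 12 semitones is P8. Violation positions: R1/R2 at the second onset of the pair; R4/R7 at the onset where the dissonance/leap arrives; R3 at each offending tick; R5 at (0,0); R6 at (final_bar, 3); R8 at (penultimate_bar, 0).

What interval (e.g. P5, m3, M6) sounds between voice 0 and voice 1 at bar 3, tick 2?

voice 0=C3 voice 1=C4 -> P8

P8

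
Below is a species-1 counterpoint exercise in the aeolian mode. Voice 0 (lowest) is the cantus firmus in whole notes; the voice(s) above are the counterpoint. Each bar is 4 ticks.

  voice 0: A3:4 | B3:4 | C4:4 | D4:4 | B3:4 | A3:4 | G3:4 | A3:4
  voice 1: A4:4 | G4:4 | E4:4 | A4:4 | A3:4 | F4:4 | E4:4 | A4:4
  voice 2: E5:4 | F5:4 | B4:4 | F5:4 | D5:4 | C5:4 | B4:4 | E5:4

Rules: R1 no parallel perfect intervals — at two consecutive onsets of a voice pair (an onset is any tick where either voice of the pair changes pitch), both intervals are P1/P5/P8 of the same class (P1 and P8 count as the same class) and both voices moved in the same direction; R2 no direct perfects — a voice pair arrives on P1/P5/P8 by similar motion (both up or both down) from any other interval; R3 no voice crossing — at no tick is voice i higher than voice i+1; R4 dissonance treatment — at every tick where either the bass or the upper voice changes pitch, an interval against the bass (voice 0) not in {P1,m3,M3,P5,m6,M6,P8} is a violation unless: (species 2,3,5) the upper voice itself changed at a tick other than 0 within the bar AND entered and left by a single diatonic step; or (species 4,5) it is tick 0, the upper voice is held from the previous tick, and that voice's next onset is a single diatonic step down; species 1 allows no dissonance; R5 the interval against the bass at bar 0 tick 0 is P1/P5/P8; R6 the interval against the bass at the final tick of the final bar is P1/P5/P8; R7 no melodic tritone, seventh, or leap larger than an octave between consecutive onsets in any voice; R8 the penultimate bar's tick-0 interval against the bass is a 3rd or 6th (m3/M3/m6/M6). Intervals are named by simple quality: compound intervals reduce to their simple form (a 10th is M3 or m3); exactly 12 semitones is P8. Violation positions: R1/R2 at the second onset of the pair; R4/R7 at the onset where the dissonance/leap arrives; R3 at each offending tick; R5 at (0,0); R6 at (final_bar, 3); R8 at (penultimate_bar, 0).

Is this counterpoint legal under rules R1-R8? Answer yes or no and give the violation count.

No (15 violations)

bar 0: v0=A3 v1=A4 v2=E5 (P5)
bar 1: v0=B3 v1=G4 v2=F5 (TT)
bar 2: v0=C4 v1=E4 v2=B4 (M7)
bar 3: v0=D4 v1=A4 v2=F5 (m3)
bar 4: v0=B3 v1=A3 v2=D5 (m3)
bar 5: v0=A3 v1=F4 v2=C5 (m3)
bar 6: v0=G3 v1=E4 v2=B4 (M3)
bar 7: v0=A3 v1=A4 v2=E5 (P5)
  R4 @ bar1.0: B3/F5 TT untreated
  R2 @ bar2.0: G4/F5 m7 -> E4/B4 P5 similar
  R4 @ bar2.0: C4/B4 M7 untreated
  R7 @ bar2.0: F5->B4 leap 6st
  R2 @ bar3.0: C4/E4 M3 -> D4/A4 P5 similar
  R7 @ bar3.0: B4->F5 leap 6st
  R3 @ bar4.0: B3 above A3
  R4 @ bar4.0: B3/A3 M2 untreated
  R3 @ bar4.1: B3 above A3
  R3 @ bar4.2: B3 above A3
  R3 @ bar4.3: B3 above A3
  R1 @ bar6.0: F4/C5 P5 -> E4/B4 P5 similar
  R1 @ bar7.0: E4/B4 P5 -> A4/E5 P5 similar
  R2 @ bar7.0: G3/E4 M6 -> A3/A4 P8 similar
  R2 @ bar7.0: G3/B4 M3 -> A3/E5 P5 similar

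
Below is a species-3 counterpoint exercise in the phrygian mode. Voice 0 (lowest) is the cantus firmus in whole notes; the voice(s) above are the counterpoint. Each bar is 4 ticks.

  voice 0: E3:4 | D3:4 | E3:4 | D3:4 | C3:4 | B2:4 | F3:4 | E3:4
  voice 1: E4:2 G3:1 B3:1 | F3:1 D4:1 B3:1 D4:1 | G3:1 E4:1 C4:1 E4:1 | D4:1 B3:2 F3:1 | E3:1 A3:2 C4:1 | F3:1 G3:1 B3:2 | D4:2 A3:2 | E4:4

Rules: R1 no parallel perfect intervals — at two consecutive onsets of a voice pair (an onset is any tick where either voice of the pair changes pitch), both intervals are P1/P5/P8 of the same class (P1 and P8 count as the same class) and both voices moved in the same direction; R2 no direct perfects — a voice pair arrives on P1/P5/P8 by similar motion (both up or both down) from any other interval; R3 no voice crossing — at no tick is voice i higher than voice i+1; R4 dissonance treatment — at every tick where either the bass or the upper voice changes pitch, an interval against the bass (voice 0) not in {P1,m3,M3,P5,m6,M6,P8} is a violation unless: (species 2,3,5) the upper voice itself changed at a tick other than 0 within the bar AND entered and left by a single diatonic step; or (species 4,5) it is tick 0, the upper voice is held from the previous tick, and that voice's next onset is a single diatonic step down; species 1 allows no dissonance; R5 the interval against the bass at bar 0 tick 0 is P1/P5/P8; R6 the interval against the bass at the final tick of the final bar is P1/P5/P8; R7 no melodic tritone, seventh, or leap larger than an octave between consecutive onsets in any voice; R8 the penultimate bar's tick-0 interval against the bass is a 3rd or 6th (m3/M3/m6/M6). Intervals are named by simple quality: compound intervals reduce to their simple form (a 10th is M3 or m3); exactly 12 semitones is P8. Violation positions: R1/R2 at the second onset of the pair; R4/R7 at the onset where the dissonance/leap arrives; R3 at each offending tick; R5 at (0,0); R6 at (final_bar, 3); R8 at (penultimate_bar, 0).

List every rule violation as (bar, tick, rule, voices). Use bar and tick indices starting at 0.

bar 0: v0=E3 v1=E4 downbeat P8
bar 1: v0=D3 v1=F3 downbeat m3
bar 2: v0=E3 v1=G3 downbeat m3
bar 3: v0=D3 v1=D4 downbeat P8
bar 4: v0=C3 v1=E3 downbeat M3
bar 5: v0=B2 v1=F3 downbeat TT
bar 6: v0=F3 v1=D4 downbeat M6
bar 7: v0=E3 v1=E4 downbeat P8
  -> R7 @ bar 1 tick 0 v(1,): B3->F3 leap 6st
  -> R1 @ bar 3 tick 0 v(0, 1): E3/E4 P8 -> D3/D4 P8 similar
  -> R7 @ bar 3 tick 3 v(1,): B3->F3 leap 6st
  -> R4 @ bar 5 tick 0 v(0, 1): B2/F3 TT untreated
  -> R7 @ bar 6 tick 0 v(0,): B2->F3 leap 6st

(1, 0, R7, (1,))
(3, 0, R1, (0, 1))
(3, 3, R7, (1,))
(5, 0, R4, (0, 1))
(6, 0, R7, (0,))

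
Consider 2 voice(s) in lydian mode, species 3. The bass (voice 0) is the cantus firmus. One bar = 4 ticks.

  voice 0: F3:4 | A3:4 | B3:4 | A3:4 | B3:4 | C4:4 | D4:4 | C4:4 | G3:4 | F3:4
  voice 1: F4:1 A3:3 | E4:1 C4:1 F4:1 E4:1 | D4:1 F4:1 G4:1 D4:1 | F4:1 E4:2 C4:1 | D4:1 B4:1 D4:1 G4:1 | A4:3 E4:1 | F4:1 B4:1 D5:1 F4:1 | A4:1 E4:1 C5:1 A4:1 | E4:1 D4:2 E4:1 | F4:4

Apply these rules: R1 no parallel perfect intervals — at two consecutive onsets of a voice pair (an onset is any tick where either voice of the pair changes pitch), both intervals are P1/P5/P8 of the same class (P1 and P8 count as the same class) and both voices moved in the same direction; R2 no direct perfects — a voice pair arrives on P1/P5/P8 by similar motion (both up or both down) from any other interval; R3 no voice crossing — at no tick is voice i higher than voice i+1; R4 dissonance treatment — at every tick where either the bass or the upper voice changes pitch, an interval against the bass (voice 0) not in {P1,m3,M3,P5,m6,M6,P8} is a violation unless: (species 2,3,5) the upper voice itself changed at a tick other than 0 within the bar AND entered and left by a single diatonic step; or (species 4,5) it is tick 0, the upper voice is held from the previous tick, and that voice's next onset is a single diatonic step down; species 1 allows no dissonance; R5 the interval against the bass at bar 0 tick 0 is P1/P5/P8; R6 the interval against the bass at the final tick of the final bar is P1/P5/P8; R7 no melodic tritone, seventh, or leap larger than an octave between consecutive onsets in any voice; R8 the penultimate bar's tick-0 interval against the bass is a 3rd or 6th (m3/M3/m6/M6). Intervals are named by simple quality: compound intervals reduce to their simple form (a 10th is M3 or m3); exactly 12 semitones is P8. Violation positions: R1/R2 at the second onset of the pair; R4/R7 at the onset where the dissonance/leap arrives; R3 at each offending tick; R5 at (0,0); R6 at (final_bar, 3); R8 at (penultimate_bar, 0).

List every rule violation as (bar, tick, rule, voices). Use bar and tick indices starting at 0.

(1, 0, R2, (0, 1))
(2, 1, R4, (0, 1))
(6, 1, R7, (1,))

bar 0: v0=F3 v1=F4 downbeat P8
bar 1: v0=A3 v1=E4 downbeat P5
bar 2: v0=B3 v1=D4 downbeat m3
bar 3: v0=A3 v1=F4 downbeat m6
bar 4: v0=B3 v1=D4 downbeat m3
bar 5: v0=C4 v1=A4 downbeat M6
bar 6: v0=D4 v1=F4 downbeat m3
bar 7: v0=C4 v1=A4 downbeat M6
bar 8: v0=G3 v1=E4 downbeat M6
bar 9: v0=F3 v1=F4 downbeat P8
  -> R2 @ bar 1 tick 0 v(0, 1): F3/A3 M3 -> A3/E4 P5 similar
  -> R4 @ bar 2 tick 1 v(0, 1): B3/F4 TT untreated
  -> R7 @ bar 6 tick 1 v(1,): F4->B4 leap 6st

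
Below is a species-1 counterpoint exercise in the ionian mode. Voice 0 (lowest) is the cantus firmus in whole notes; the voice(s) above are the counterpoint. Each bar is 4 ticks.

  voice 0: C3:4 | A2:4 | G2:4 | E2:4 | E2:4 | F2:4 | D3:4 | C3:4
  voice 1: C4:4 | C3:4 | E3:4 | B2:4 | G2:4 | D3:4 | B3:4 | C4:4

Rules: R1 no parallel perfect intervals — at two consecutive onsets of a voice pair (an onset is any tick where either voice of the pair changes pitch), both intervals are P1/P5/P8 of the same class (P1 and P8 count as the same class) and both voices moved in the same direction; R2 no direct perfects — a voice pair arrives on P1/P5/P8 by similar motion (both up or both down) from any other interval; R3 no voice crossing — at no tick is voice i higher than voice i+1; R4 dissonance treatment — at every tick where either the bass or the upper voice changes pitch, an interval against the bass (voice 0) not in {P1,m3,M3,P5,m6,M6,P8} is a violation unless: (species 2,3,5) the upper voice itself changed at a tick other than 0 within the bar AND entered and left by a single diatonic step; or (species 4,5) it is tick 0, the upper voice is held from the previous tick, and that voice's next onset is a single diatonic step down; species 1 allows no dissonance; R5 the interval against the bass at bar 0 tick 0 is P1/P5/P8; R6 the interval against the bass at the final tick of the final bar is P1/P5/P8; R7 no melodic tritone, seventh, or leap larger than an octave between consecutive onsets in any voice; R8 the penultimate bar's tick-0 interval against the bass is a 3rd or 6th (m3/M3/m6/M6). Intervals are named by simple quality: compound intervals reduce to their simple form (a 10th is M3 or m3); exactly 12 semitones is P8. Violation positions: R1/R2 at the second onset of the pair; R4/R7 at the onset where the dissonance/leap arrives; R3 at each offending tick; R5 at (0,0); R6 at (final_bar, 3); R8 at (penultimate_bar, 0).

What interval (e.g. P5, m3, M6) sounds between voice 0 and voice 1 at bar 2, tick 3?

M6

voice 0=G2 voice 1=E3 -> M6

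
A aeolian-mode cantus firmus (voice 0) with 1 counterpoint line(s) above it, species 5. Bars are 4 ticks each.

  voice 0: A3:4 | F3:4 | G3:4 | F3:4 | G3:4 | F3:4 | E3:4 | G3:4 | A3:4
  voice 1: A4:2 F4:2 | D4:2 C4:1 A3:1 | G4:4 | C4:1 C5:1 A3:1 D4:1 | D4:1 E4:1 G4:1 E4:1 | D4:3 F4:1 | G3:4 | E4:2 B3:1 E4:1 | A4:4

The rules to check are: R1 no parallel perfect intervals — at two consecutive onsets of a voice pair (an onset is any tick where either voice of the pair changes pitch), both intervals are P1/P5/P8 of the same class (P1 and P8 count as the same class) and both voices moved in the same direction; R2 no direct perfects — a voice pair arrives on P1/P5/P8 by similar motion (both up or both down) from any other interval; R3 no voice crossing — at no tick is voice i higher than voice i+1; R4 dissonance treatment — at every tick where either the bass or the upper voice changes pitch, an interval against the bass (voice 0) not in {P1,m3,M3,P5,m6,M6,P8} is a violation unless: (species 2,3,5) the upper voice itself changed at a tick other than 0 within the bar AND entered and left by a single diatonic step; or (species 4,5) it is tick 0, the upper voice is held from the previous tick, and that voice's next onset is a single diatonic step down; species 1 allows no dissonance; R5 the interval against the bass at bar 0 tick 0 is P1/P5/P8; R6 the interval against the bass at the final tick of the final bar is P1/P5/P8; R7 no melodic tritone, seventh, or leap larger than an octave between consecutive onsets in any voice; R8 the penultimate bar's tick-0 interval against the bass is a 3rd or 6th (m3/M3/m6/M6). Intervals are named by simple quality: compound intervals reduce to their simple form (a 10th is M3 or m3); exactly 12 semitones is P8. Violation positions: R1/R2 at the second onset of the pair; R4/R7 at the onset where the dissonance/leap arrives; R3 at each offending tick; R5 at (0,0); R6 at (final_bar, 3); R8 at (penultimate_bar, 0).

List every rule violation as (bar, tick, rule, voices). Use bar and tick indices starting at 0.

(2, 0, R2, (0, 1))
(2, 0, R7, (1,))
(3, 0, R2, (0, 1))
(3, 2, R7, (1,))
(6, 0, R7, (1,))
(8, 0, R2, (0, 1))

bar 0: v0=A3 v1=A4 downbeat P8
bar 1: v0=F3 v1=D4 downbeat M6
bar 2: v0=G3 v1=G4 downbeat P8
bar 3: v0=F3 v1=C4 downbeat P5
bar 4: v0=G3 v1=D4 downbeat P5
bar 5: v0=F3 v1=D4 downbeat M6
bar 6: v0=E3 v1=G3 downbeat m3
bar 7: v0=G3 v1=E4 downbeat M6
bar 8: v0=A3 v1=A4 downbeat P8
  -> R2 @ bar 2 tick 0 v(0, 1): F3/A3 M3 -> G3/G4 P8 similar
  -> R7 @ bar 2 tick 0 v(1,): A3->G4 leap 10st
  -> R2 @ bar 3 tick 0 v(0, 1): G3/G4 P8 -> F3/C4 P5 similar
  -> R7 @ bar 3 tick 2 v(1,): C5->A3 leap 15st
  -> R7 @ bar 6 tick 0 v(1,): F4->G3 leap 10st
  -> R2 @ bar 8 tick 0 v(0, 1): G3/E4 M6 -> A3/A4 P8 similar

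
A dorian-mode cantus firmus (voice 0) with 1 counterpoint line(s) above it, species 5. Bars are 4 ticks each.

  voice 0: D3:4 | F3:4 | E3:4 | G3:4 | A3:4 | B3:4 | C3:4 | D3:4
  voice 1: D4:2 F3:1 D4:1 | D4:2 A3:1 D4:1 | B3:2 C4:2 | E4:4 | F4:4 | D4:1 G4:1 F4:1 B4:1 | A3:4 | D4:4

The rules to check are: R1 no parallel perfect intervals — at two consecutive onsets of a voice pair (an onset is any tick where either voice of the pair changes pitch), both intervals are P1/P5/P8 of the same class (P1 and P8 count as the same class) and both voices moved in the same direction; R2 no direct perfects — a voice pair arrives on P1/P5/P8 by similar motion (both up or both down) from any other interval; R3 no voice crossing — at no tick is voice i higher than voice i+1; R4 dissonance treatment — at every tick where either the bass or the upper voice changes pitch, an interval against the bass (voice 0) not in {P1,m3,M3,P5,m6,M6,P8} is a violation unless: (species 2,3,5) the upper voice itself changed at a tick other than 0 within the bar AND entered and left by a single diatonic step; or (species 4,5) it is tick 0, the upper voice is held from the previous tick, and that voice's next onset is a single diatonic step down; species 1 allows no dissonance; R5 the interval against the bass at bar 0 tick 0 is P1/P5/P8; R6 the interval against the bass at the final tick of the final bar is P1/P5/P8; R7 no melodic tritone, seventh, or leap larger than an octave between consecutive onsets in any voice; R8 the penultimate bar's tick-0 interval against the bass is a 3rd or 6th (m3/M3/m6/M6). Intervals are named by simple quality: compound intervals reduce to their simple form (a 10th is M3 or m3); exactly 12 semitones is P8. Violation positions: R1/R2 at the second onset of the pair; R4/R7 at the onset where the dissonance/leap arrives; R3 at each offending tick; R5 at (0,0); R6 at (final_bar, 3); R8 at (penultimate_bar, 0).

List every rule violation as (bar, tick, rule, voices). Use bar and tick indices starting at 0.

(2, 0, R2, (0, 1))
(5, 2, R4, (0, 1))
(5, 3, R7, (1,))
(6, 0, R7, (0,))
(6, 0, R7, (1,))
(7, 0, R2, (0, 1))

bar 0: v0=D3 v1=D4 downbeat P8
bar 1: v0=F3 v1=D4 downbeat M6
bar 2: v0=E3 v1=B3 downbeat P5
bar 3: v0=G3 v1=E4 downbeat M6
bar 4: v0=A3 v1=F4 downbeat m6
bar 5: v0=B3 v1=D4 downbeat m3
bar 6: v0=C3 v1=A3 downbeat M6
bar 7: v0=D3 v1=D4 downbeat P8
  -> R2 @ bar 2 tick 0 v(0, 1): F3/D4 M6 -> E3/B3 P5 similar
  -> R4 @ bar 5 tick 2 v(0, 1): B3/F4 TT untreated
  -> R7 @ bar 5 tick 3 v(1,): F4->B4 leap 6st
  -> R7 @ bar 6 tick 0 v(0,): B3->C3 leap 11st
  -> R7 @ bar 6 tick 0 v(1,): B4->A3 leap 14st
  -> R2 @ bar 7 tick 0 v(0, 1): C3/A3 M6 -> D3/D4 P8 similar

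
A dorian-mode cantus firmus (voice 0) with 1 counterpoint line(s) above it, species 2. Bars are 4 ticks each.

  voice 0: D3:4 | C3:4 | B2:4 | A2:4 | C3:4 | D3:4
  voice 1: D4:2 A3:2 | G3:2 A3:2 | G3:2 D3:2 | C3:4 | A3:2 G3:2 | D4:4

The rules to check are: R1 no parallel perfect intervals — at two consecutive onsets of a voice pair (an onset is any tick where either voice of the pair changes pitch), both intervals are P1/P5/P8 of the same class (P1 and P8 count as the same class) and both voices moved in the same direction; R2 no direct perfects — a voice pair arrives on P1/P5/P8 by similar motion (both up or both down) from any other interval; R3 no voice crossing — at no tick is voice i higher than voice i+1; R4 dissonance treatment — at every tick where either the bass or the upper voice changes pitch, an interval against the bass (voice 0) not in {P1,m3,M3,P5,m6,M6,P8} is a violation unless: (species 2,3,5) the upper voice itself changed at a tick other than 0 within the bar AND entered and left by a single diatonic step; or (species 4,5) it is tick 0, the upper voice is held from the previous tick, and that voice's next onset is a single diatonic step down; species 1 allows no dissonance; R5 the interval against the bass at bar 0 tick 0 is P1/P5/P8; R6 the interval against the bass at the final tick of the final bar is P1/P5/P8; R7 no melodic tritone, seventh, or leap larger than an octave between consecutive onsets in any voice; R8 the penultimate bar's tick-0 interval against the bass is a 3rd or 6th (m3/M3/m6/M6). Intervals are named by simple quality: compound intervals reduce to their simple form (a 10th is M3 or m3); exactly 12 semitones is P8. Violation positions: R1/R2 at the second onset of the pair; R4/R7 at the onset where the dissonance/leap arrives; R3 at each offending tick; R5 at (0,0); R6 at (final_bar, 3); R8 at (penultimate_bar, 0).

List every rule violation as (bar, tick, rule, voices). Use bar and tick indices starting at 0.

bar 0: v0=D3 v1=D4 downbeat P8
bar 1: v0=C3 v1=G3 downbeat P5
bar 2: v0=B2 v1=G3 downbeat m6
bar 3: v0=A2 v1=C3 downbeat m3
bar 4: v0=C3 v1=A3 downbeat M6
bar 5: v0=D3 v1=D4 downbeat P8
  -> R1 @ bar 1 tick 0 v(0, 1): D3/A3 P5 -> C3/G3 P5 similar
  -> R2 @ bar 5 tick 0 v(0, 1): C3/G3 P5 -> D3/D4 P8 similar

(1, 0, R1, (0, 1))
(5, 0, R2, (0, 1))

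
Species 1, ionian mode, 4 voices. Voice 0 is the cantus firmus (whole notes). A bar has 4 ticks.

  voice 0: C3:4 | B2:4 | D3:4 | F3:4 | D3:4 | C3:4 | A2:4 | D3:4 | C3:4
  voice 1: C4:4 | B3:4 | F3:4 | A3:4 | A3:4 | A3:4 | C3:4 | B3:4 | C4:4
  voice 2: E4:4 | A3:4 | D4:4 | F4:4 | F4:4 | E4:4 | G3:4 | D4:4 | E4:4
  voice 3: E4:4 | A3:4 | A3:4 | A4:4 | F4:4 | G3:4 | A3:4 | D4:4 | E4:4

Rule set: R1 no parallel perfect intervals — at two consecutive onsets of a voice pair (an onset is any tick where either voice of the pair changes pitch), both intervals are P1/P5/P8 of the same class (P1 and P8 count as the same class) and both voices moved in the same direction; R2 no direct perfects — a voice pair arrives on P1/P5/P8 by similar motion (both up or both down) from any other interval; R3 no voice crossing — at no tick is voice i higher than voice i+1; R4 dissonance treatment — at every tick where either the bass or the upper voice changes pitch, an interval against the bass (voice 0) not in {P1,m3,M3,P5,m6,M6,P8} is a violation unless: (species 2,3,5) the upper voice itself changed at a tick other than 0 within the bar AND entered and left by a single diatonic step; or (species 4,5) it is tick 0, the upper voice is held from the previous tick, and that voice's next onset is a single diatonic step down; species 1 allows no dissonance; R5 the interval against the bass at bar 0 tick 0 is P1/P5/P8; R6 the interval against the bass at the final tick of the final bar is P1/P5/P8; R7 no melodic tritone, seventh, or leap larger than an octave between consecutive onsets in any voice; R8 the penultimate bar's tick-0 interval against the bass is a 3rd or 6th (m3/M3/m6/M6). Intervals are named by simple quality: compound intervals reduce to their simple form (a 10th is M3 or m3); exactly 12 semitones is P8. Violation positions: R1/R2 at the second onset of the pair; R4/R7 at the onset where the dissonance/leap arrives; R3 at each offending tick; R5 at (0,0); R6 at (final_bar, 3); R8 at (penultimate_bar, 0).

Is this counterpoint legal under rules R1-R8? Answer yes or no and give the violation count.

bar 0: v0=C3 v1=C4 v2=E4 v3=E4 (M3)
bar 1: v0=B2 v1=B3 v2=A3 v3=A3 (m7)
bar 2: v0=D3 v1=F3 v2=D4 v3=A3 (P5)
bar 3: v0=F3 v1=A3 v2=F4 v3=A4 (M3)
bar 4: v0=D3 v1=A3 v2=F4 v3=F4 (m3)
bar 5: v0=C3 v1=A3 v2=E4 v3=G3 (P5)
bar 6: v0=A2 v1=C3 v2=G3 v3=A3 (P8)
bar 7: v0=D3 v1=B3 v2=D4 v3=D4 (P8)
bar 8: v0=C3 v1=C4 v2=E4 v3=E4 (M3)
  R5 @ bar0.0: opens on M3
  R5 @ bar0.0: opens on M3
  R1 @ bar1.0: C3/C4 P8 -> B2/B3 P8 similar
  R1 @ bar1.0: E4/E4 P1 -> A3/A3 P1 similar
  R3 @ bar1.0: B3 above A3
  R4 @ bar1.0: B2/A3 m7 untreated
  R4 @ bar1.0: B2/A3 m7 untreated
  R3 @ bar1.1: B3 above A3
  R3 @ bar1.2: B3 above A3
  R3 @ bar1.3: B3 above A3
  R2 @ bar2.0: B2/A3 m7 -> D3/D4 P8 similar
  R3 @ bar2.0: D4 above A3
  R7 @ bar2.0: B3->F3 leap 6st
  R3 @ bar2.1: D4 above A3
  R3 @ bar2.2: D4 above A3
  R3 @ bar2.3: D4 above A3
  R1 @ bar3.0: D3/D4 P8 -> F3/F4 P8 similar
  R2 @ bar3.0: F3/A3 M3 -> A3/A4 P8 similar
  R2 @ bar5.0: D3/F4 m3 -> C3/G3 P5 similar
  R3 @ bar5.0: E4 above G3
  R7 @ bar5.0: F4->G3 leap 10st
  R3 @ bar5.1: E4 above G3
  R3 @ bar5.2: E4 above G3
  R3 @ bar5.3: E4 above G3
  R1 @ bar6.0: A3/E4 P5 -> C3/G3 P5 similar
  R4 @ bar6.0: A2/G3 m7 untreated
  R1 @ bar7.0: A2/A3 P8 -> D3/D4 P8 similar
  R2 @ bar7.0: A2/G3 m7 -> D3/D4 P8 similar
  R2 @ bar7.0: G3/A3 M2 -> D4/D4 P1 similar
  R7 @ bar7.0: C3->B3 leap 11st
  R8 @ bar7.0: penult P8 not 3rd/6th
  R8 @ bar7.0: penult P8 not 3rd/6th
  R1 @ bar8.0: D4/D4 P1 -> E4/E4 P1 similar
  R6 @ bar8.3: closes on M3
  R6 @ bar8.3: closes on M3

No (35 violations)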